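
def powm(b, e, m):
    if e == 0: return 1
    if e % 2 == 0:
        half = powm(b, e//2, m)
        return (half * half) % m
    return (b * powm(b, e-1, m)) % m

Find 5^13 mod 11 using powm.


powm(5, 13, 11): e is odd, compute powm(5, 12, 11)
  powm(5, 12, 11): e is even, compute powm(5, 6, 11)
    powm(5, 6, 11): e is even, compute powm(5, 3, 11)
      powm(5, 3, 11): e is odd, compute powm(5, 2, 11)
        powm(5, 2, 11): e is even, compute powm(5, 1, 11)
          powm(5, 1, 11): e is odd, compute powm(5, 0, 11)
          powm(5, 0, 11) = 1
          (5 * 1) % 11 = 5
        half=5, (5*5) % 11 = 3
      (5 * 3) % 11 = 4
    half=4, (4*4) % 11 = 5
  half=5, (5*5) % 11 = 3
(5 * 3) % 11 = 4

4


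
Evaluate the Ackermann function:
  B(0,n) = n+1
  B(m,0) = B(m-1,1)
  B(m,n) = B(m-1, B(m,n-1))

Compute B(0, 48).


B(0, 48) = 49
Result: B(0, 48) = 49

49


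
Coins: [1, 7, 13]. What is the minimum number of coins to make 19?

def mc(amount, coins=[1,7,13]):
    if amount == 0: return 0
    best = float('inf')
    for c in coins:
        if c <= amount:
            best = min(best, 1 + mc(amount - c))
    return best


Building up with DP:
mc(0) = 0
mc(1) = min(1+mc(0)=1+0=1) = 1
mc(2) = min(1+mc(1)=1+1=2) = 2
mc(3) = min(1+mc(2)=1+2=3) = 3
mc(4) = min(1+mc(3)=1+3=4) = 4
mc(5) = min(1+mc(4)=1+4=5) = 5
mc(6) = min(1+mc(5)=1+5=6) = 6
mc(7) = min(1+mc(6)=1+6=7, 1+mc(0)=1+0=1) = 1
mc(8) = min(1+mc(7)=1+1=2, 1+mc(1)=1+1=2) = 2
mc(9) = min(1+mc(8)=1+2=3, 1+mc(2)=1+2=3) = 3
mc(10) = min(1+mc(9)=1+3=4, 1+mc(3)=1+3=4) = 4
mc(11) = min(1+mc(10)=1+4=5, 1+mc(4)=1+4=5) = 5
mc(12) = min(1+mc(11)=1+5=6, 1+mc(5)=1+5=6) = 6
mc(13) = min(1+mc(12)=1+6=7, 1+mc(6)=1+6=7, 1+mc(0)=1+0=1) = 1
mc(14) = min(1+mc(13)=1+1=2, 1+mc(7)=1+1=2, 1+mc(1)=1+1=2) = 2
mc(15) = min(1+mc(14)=1+2=3, 1+mc(8)=1+2=3, 1+mc(2)=1+2=3) = 3
mc(16) = min(1+mc(15)=1+3=4, 1+mc(9)=1+3=4, 1+mc(3)=1+3=4) = 4
mc(17) = min(1+mc(16)=1+4=5, 1+mc(10)=1+4=5, 1+mc(4)=1+4=5) = 5
mc(18) = min(1+mc(17)=1+5=6, 1+mc(11)=1+5=6, 1+mc(5)=1+5=6) = 6
mc(19) = min(1+mc(18)=1+6=7, 1+mc(12)=1+6=7, 1+mc(6)=1+6=7) = 7

7


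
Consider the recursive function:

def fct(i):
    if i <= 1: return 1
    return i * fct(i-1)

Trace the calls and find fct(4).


fct(4)
= 4 * fct(3)
= 4 * 3 * fct(2)
= 4 * 3 * 2 * fct(1)
= 4 * 3 * 2 * 1
= 24

24


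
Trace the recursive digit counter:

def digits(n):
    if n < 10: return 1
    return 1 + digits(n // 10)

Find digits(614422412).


digits(614422412) = 1 + digits(61442241)
digits(61442241) = 1 + digits(6144224)
digits(6144224) = 1 + digits(614422)
digits(614422) = 1 + digits(61442)
digits(61442) = 1 + digits(6144)
digits(6144) = 1 + digits(614)
digits(614) = 1 + digits(61)
digits(61) = 1 + digits(6)
digits(6) = 1  (base case: 6 < 10)
Unwinding: 1 + 1 + 1 + 1 + 1 + 1 + 1 + 1 + 1 = 9

9


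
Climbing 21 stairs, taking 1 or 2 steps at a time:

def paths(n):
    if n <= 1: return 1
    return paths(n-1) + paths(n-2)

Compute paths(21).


Building up from base cases:
paths(0) = 1
paths(1) = 1
paths(2) = paths(1) + paths(0) = 1 + 1 = 2
paths(3) = paths(2) + paths(1) = 2 + 1 = 3
paths(4) = paths(3) + paths(2) = 3 + 2 = 5
paths(5) = paths(4) + paths(3) = 5 + 3 = 8
paths(6) = paths(5) + paths(4) = 8 + 5 = 13
paths(7) = paths(6) + paths(5) = 13 + 8 = 21
paths(8) = paths(7) + paths(6) = 21 + 13 = 34
paths(9) = paths(8) + paths(7) = 34 + 21 = 55
paths(10) = paths(9) + paths(8) = 55 + 34 = 89
paths(11) = paths(10) + paths(9) = 89 + 55 = 144
paths(12) = paths(11) + paths(10) = 144 + 89 = 233
paths(13) = paths(12) + paths(11) = 233 + 144 = 377
paths(14) = paths(13) + paths(12) = 377 + 233 = 610
paths(15) = paths(14) + paths(13) = 610 + 377 = 987
paths(16) = paths(15) + paths(14) = 987 + 610 = 1597
paths(17) = paths(16) + paths(15) = 1597 + 987 = 2584
paths(18) = paths(17) + paths(16) = 2584 + 1597 = 4181
paths(19) = paths(18) + paths(17) = 4181 + 2584 = 6765
paths(20) = paths(19) + paths(18) = 6765 + 4181 = 10946
paths(21) = paths(20) + paths(19) = 10946 + 6765 = 17711

17711


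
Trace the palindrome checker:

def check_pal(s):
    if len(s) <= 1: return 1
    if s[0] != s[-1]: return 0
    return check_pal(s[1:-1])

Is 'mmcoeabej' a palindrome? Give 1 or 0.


check_pal('mmcoeabej'): s[0]='m' != s[-1]='j' -> return 0
Result: 0 (not a palindrome)

0


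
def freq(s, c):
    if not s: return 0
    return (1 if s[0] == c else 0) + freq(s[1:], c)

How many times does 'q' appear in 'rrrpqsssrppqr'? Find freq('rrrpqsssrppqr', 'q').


s[0]='r' != 'q' -> 0
s[0]='r' != 'q' -> 0
s[0]='r' != 'q' -> 0
s[0]='p' != 'q' -> 0
s[0]='q' == 'q' -> 1
s[0]='s' != 'q' -> 0
s[0]='s' != 'q' -> 0
s[0]='s' != 'q' -> 0
s[0]='r' != 'q' -> 0
s[0]='p' != 'q' -> 0
s[0]='p' != 'q' -> 0
s[0]='q' == 'q' -> 1
s[0]='r' != 'q' -> 0
Sum: 0 + 0 + 0 + 0 + 1 + 0 + 0 + 0 + 0 + 0 + 0 + 1 + 0 = 2

2


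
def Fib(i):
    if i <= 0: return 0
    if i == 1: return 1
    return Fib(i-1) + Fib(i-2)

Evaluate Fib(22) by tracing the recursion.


Computing Fib(22) bottom-up:
Fib(0) = 0
Fib(1) = 1
Fib(2) = Fib(1) + Fib(0) = 1 + 0 = 1
Fib(3) = Fib(2) + Fib(1) = 1 + 1 = 2
Fib(4) = Fib(3) + Fib(2) = 2 + 1 = 3
Fib(5) = Fib(4) + Fib(3) = 3 + 2 = 5
Fib(6) = Fib(5) + Fib(4) = 5 + 3 = 8
Fib(7) = Fib(6) + Fib(5) = 8 + 5 = 13
Fib(8) = Fib(7) + Fib(6) = 13 + 8 = 21
Fib(9) = Fib(8) + Fib(7) = 21 + 13 = 34
Fib(10) = Fib(9) + Fib(8) = 34 + 21 = 55
Fib(11) = Fib(10) + Fib(9) = 55 + 34 = 89
Fib(12) = Fib(11) + Fib(10) = 89 + 55 = 144
Fib(13) = Fib(12) + Fib(11) = 144 + 89 = 233
Fib(14) = Fib(13) + Fib(12) = 233 + 144 = 377
Fib(15) = Fib(14) + Fib(13) = 377 + 233 = 610
Fib(16) = Fib(15) + Fib(14) = 610 + 377 = 987
Fib(17) = Fib(16) + Fib(15) = 987 + 610 = 1597
Fib(18) = Fib(17) + Fib(16) = 1597 + 987 = 2584
Fib(19) = Fib(18) + Fib(17) = 2584 + 1597 = 4181
Fib(20) = Fib(19) + Fib(18) = 4181 + 2584 = 6765
Fib(21) = Fib(20) + Fib(19) = 6765 + 4181 = 10946
Fib(22) = Fib(21) + Fib(20) = 10946 + 6765 = 17711

17711


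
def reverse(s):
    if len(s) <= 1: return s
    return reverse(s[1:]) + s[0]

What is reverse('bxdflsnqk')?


reverse('bxdflsnqk') = reverse('xdflsnqk') + 'b'
reverse('xdflsnqk') = reverse('dflsnqk') + 'x'
reverse('dflsnqk') = reverse('flsnqk') + 'd'
reverse('flsnqk') = reverse('lsnqk') + 'f'
reverse('lsnqk') = reverse('snqk') + 'l'
reverse('snqk') = reverse('nqk') + 's'
reverse('nqk') = reverse('qk') + 'n'
reverse('qk') = reverse('k') + 'q'
reverse('k') = 'k'  (base case)
Concatenating: 'k' + 'q' + 'n' + 's' + 'l' + 'f' + 'd' + 'x' + 'b' = 'kqnslfdxb'

kqnslfdxb


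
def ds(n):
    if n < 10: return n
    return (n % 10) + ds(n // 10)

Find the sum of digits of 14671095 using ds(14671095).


ds(14671095) = 5 + ds(1467109)
ds(1467109) = 9 + ds(146710)
ds(146710) = 0 + ds(14671)
ds(14671) = 1 + ds(1467)
ds(1467) = 7 + ds(146)
ds(146) = 6 + ds(14)
ds(14) = 4 + ds(1)
ds(1) = 1  (base case)
Total: 5 + 9 + 0 + 1 + 7 + 6 + 4 + 1 = 33

33


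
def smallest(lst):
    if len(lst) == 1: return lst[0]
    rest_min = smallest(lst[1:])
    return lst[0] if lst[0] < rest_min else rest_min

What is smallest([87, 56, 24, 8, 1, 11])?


smallest([87, 56, 24, 8, 1, 11]): compare 87 with smallest([56, 24, 8, 1, 11])
smallest([56, 24, 8, 1, 11]): compare 56 with smallest([24, 8, 1, 11])
smallest([24, 8, 1, 11]): compare 24 with smallest([8, 1, 11])
smallest([8, 1, 11]): compare 8 with smallest([1, 11])
smallest([1, 11]): compare 1 with smallest([11])
smallest([11]) = 11  (base case)
Compare 1 with 11 -> 1
Compare 8 with 1 -> 1
Compare 24 with 1 -> 1
Compare 56 with 1 -> 1
Compare 87 with 1 -> 1

1


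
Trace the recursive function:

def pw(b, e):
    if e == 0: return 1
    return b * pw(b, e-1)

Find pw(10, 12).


pw(10, 12)
= 10 * pw(10, 11)
= 10 * 10 * pw(10, 10)
= 10 * 10 * 10 * pw(10, 9)
= 10 * 10 * 10 * 10 * pw(10, 8)
= 10 * 10 * 10 * 10 * 10 * pw(10, 7)
= 10 * 10 * 10 * 10 * 10 * 10 * pw(10, 6)
= 10 * 10 * 10 * 10 * 10 * 10 * 10 * pw(10, 5)
= 10 * 10 * 10 * 10 * 10 * 10 * 10 * 10 * pw(10, 4)
= 10 * 10 * 10 * 10 * 10 * 10 * 10 * 10 * 10 * pw(10, 3)
= 10 * 10 * 10 * 10 * 10 * 10 * 10 * 10 * 10 * 10 * pw(10, 2)
= 10 * 10 * 10 * 10 * 10 * 10 * 10 * 10 * 10 * 10 * 10 * pw(10, 1)
= 10 * 10 * 10 * 10 * 10 * 10 * 10 * 10 * 10 * 10 * 10 * 10 * pw(10, 0)
= 10 * 10 * 10 * 10 * 10 * 10 * 10 * 10 * 10 * 10 * 10 * 10 * 1
= 1000000000000

1000000000000


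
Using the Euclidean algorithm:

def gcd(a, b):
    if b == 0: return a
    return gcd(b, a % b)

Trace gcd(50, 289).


gcd(50, 289) = gcd(289, 50)
gcd(289, 50) = gcd(50, 39)
gcd(50, 39) = gcd(39, 11)
gcd(39, 11) = gcd(11, 6)
gcd(11, 6) = gcd(6, 5)
gcd(6, 5) = gcd(5, 1)
gcd(5, 1) = gcd(1, 0)
gcd(1, 0) = 1  (base case)

1


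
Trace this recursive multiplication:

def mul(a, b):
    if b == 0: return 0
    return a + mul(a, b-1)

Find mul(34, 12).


mul(34, 12) = 34 + mul(34, 11)
mul(34, 11) = 34 + mul(34, 10)
mul(34, 10) = 34 + mul(34, 9)
mul(34, 9) = 34 + mul(34, 8)
mul(34, 8) = 34 + mul(34, 7)
mul(34, 7) = 34 + mul(34, 6)
mul(34, 6) = 34 + mul(34, 5)
mul(34, 5) = 34 + mul(34, 4)
mul(34, 4) = 34 + mul(34, 3)
mul(34, 3) = 34 + mul(34, 2)
mul(34, 2) = 34 + mul(34, 1)
mul(34, 1) = 34 + mul(34, 0)
mul(34, 0) = 0  (base case)
Total: 34 + 34 + 34 + 34 + 34 + 34 + 34 + 34 + 34 + 34 + 34 + 34 + 0 = 408

408


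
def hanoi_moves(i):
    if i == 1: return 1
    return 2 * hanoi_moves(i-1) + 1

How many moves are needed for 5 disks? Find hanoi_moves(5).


hanoi_moves(5) = 2 * hanoi_moves(4) + 1
hanoi_moves(4) = 2 * hanoi_moves(3) + 1
hanoi_moves(3) = 2 * hanoi_moves(2) + 1
hanoi_moves(2) = 2 * hanoi_moves(1) + 1
hanoi_moves(1) = 1  (base case)
hanoi_moves(2) = 2 * 1 + 1 = 3
hanoi_moves(3) = 2 * 3 + 1 = 7
hanoi_moves(4) = 2 * 7 + 1 = 15
hanoi_moves(5) = 2 * 15 + 1 = 31

31


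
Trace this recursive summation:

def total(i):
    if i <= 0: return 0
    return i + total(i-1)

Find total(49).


total(49)
= 49 + 48 + 47 + 46 + 45 + 44 + 43 + 42 + 41 + 40 + 39 + 38 + 37 + 36 + 35 + 34 + 33 + 32 + 31 + 30 + 29 + 28 + 27 + 26 + 25 + 24 + 23 + 22 + 21 + 20 + 19 + 18 + 17 + 16 + 15 + 14 + 13 + 12 + 11 + 10 + 9 + 8 + 7 + 6 + 5 + 4 + 3 + 2 + 1 + total(0)
= 49 + 48 + 47 + 46 + 45 + 44 + 43 + 42 + 41 + 40 + 39 + 38 + 37 + 36 + 35 + 34 + 33 + 32 + 31 + 30 + 29 + 28 + 27 + 26 + 25 + 24 + 23 + 22 + 21 + 20 + 19 + 18 + 17 + 16 + 15 + 14 + 13 + 12 + 11 + 10 + 9 + 8 + 7 + 6 + 5 + 4 + 3 + 2 + 1 + 0
= 1225

1225


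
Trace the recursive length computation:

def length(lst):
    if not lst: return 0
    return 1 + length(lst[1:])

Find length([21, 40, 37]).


length([21, 40, 37]) = 1 + length([40, 37])
length([40, 37]) = 1 + length([37])
length([37]) = 1 + length([])
length([]) = 0  (base case)
Unwinding: 1 + 1 + 1 + 0 = 3

3


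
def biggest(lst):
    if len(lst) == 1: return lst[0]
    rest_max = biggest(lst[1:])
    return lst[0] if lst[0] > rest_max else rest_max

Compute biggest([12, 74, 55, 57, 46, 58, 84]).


biggest([12, 74, 55, 57, 46, 58, 84]): compare 12 with biggest([74, 55, 57, 46, 58, 84])
biggest([74, 55, 57, 46, 58, 84]): compare 74 with biggest([55, 57, 46, 58, 84])
biggest([55, 57, 46, 58, 84]): compare 55 with biggest([57, 46, 58, 84])
biggest([57, 46, 58, 84]): compare 57 with biggest([46, 58, 84])
biggest([46, 58, 84]): compare 46 with biggest([58, 84])
biggest([58, 84]): compare 58 with biggest([84])
biggest([84]) = 84  (base case)
Compare 58 with 84 -> 84
Compare 46 with 84 -> 84
Compare 57 with 84 -> 84
Compare 55 with 84 -> 84
Compare 74 with 84 -> 84
Compare 12 with 84 -> 84

84


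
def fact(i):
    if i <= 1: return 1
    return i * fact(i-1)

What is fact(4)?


fact(4)
= 4 * fact(3)
= 4 * 3 * fact(2)
= 4 * 3 * 2 * fact(1)
= 4 * 3 * 2 * 1
= 24

24


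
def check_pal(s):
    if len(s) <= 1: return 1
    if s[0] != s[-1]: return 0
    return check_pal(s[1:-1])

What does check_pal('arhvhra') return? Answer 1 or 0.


check_pal('arhvhra'): s[0]='a' == s[-1]='a' -> check check_pal('rhvhr')
check_pal('rhvhr'): s[0]='r' == s[-1]='r' -> check check_pal('hvh')
check_pal('hvh'): s[0]='h' == s[-1]='h' -> check check_pal('v')
check_pal('v'): len <= 1 -> return 1  (base case)
Result: 1 (palindrome)

1


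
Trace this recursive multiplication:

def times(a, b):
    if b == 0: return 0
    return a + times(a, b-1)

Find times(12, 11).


times(12, 11) = 12 + times(12, 10)
times(12, 10) = 12 + times(12, 9)
times(12, 9) = 12 + times(12, 8)
times(12, 8) = 12 + times(12, 7)
times(12, 7) = 12 + times(12, 6)
times(12, 6) = 12 + times(12, 5)
times(12, 5) = 12 + times(12, 4)
times(12, 4) = 12 + times(12, 3)
times(12, 3) = 12 + times(12, 2)
times(12, 2) = 12 + times(12, 1)
times(12, 1) = 12 + times(12, 0)
times(12, 0) = 0  (base case)
Total: 12 + 12 + 12 + 12 + 12 + 12 + 12 + 12 + 12 + 12 + 12 + 0 = 132

132


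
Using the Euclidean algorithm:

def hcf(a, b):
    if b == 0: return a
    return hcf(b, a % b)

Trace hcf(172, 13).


hcf(172, 13) = hcf(13, 3)
hcf(13, 3) = hcf(3, 1)
hcf(3, 1) = hcf(1, 0)
hcf(1, 0) = 1  (base case)

1


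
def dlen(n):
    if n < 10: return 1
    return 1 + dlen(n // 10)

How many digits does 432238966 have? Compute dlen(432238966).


dlen(432238966) = 1 + dlen(43223896)
dlen(43223896) = 1 + dlen(4322389)
dlen(4322389) = 1 + dlen(432238)
dlen(432238) = 1 + dlen(43223)
dlen(43223) = 1 + dlen(4322)
dlen(4322) = 1 + dlen(432)
dlen(432) = 1 + dlen(43)
dlen(43) = 1 + dlen(4)
dlen(4) = 1  (base case: 4 < 10)
Unwinding: 1 + 1 + 1 + 1 + 1 + 1 + 1 + 1 + 1 = 9

9


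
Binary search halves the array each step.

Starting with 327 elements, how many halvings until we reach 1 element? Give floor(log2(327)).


327 / 2 = 163
163 / 2 = 81
81 / 2 = 40
40 / 2 = 20
20 / 2 = 10
10 / 2 = 5
5 / 2 = 2
2 / 2 = 1
Reached 1 after 8 halvings

8


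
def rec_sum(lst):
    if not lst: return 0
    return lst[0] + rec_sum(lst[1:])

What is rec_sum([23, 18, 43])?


rec_sum([23, 18, 43]) = 23 + rec_sum([18, 43])
rec_sum([18, 43]) = 18 + rec_sum([43])
rec_sum([43]) = 43 + rec_sum([])
rec_sum([]) = 0  (base case)
Total: 23 + 18 + 43 + 0 = 84

84


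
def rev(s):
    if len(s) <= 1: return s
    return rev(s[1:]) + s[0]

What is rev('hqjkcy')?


rev('hqjkcy') = rev('qjkcy') + 'h'
rev('qjkcy') = rev('jkcy') + 'q'
rev('jkcy') = rev('kcy') + 'j'
rev('kcy') = rev('cy') + 'k'
rev('cy') = rev('y') + 'c'
rev('y') = 'y'  (base case)
Concatenating: 'y' + 'c' + 'k' + 'j' + 'q' + 'h' = 'yckjqh'

yckjqh


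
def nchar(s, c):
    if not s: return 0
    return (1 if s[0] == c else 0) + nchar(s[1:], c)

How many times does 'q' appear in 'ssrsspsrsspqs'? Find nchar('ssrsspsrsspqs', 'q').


s[0]='s' != 'q' -> 0
s[0]='s' != 'q' -> 0
s[0]='r' != 'q' -> 0
s[0]='s' != 'q' -> 0
s[0]='s' != 'q' -> 0
s[0]='p' != 'q' -> 0
s[0]='s' != 'q' -> 0
s[0]='r' != 'q' -> 0
s[0]='s' != 'q' -> 0
s[0]='s' != 'q' -> 0
s[0]='p' != 'q' -> 0
s[0]='q' == 'q' -> 1
s[0]='s' != 'q' -> 0
Sum: 0 + 0 + 0 + 0 + 0 + 0 + 0 + 0 + 0 + 0 + 0 + 1 + 0 = 1

1


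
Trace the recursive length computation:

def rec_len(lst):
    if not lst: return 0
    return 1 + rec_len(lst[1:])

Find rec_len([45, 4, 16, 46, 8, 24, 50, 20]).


rec_len([45, 4, 16, 46, 8, 24, 50, 20]) = 1 + rec_len([4, 16, 46, 8, 24, 50, 20])
rec_len([4, 16, 46, 8, 24, 50, 20]) = 1 + rec_len([16, 46, 8, 24, 50, 20])
rec_len([16, 46, 8, 24, 50, 20]) = 1 + rec_len([46, 8, 24, 50, 20])
rec_len([46, 8, 24, 50, 20]) = 1 + rec_len([8, 24, 50, 20])
rec_len([8, 24, 50, 20]) = 1 + rec_len([24, 50, 20])
rec_len([24, 50, 20]) = 1 + rec_len([50, 20])
rec_len([50, 20]) = 1 + rec_len([20])
rec_len([20]) = 1 + rec_len([])
rec_len([]) = 0  (base case)
Unwinding: 1 + 1 + 1 + 1 + 1 + 1 + 1 + 1 + 0 = 8

8


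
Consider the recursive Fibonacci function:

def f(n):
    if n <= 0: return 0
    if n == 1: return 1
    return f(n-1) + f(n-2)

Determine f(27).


Computing f(27) bottom-up:
f(0) = 0
f(1) = 1
f(2) = f(1) + f(0) = 1 + 0 = 1
f(3) = f(2) + f(1) = 1 + 1 = 2
f(4) = f(3) + f(2) = 2 + 1 = 3
f(5) = f(4) + f(3) = 3 + 2 = 5
f(6) = f(5) + f(4) = 5 + 3 = 8
f(7) = f(6) + f(5) = 8 + 5 = 13
f(8) = f(7) + f(6) = 13 + 8 = 21
f(9) = f(8) + f(7) = 21 + 13 = 34
f(10) = f(9) + f(8) = 34 + 21 = 55
f(11) = f(10) + f(9) = 55 + 34 = 89
f(12) = f(11) + f(10) = 89 + 55 = 144
f(13) = f(12) + f(11) = 144 + 89 = 233
f(14) = f(13) + f(12) = 233 + 144 = 377
f(15) = f(14) + f(13) = 377 + 233 = 610
f(16) = f(15) + f(14) = 610 + 377 = 987
f(17) = f(16) + f(15) = 987 + 610 = 1597
f(18) = f(17) + f(16) = 1597 + 987 = 2584
f(19) = f(18) + f(17) = 2584 + 1597 = 4181
f(20) = f(19) + f(18) = 4181 + 2584 = 6765
f(21) = f(20) + f(19) = 6765 + 4181 = 10946
f(22) = f(21) + f(20) = 10946 + 6765 = 17711
f(23) = f(22) + f(21) = 17711 + 10946 = 28657
f(24) = f(23) + f(22) = 28657 + 17711 = 46368
f(25) = f(24) + f(23) = 46368 + 28657 = 75025
f(26) = f(25) + f(24) = 75025 + 46368 = 121393
f(27) = f(26) + f(25) = 121393 + 75025 = 196418

196418


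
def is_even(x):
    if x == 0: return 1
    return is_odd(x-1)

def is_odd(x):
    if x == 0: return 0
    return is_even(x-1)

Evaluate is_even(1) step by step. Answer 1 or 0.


is_even(1) = is_odd(0)
is_odd(0) = 0  (base case)
Result: 0

0


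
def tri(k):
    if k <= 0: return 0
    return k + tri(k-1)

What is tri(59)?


tri(59)
= 59 + 58 + 57 + 56 + 55 + 54 + 53 + 52 + 51 + 50 + 49 + 48 + 47 + 46 + 45 + 44 + 43 + 42 + 41 + 40 + 39 + 38 + 37 + 36 + 35 + 34 + 33 + 32 + 31 + 30 + 29 + 28 + 27 + 26 + 25 + 24 + 23 + 22 + 21 + 20 + 19 + 18 + 17 + 16 + 15 + 14 + 13 + 12 + 11 + 10 + 9 + 8 + 7 + 6 + 5 + 4 + 3 + 2 + 1 + tri(0)
= 59 + 58 + 57 + 56 + 55 + 54 + 53 + 52 + 51 + 50 + 49 + 48 + 47 + 46 + 45 + 44 + 43 + 42 + 41 + 40 + 39 + 38 + 37 + 36 + 35 + 34 + 33 + 32 + 31 + 30 + 29 + 28 + 27 + 26 + 25 + 24 + 23 + 22 + 21 + 20 + 19 + 18 + 17 + 16 + 15 + 14 + 13 + 12 + 11 + 10 + 9 + 8 + 7 + 6 + 5 + 4 + 3 + 2 + 1 + 0
= 1770

1770


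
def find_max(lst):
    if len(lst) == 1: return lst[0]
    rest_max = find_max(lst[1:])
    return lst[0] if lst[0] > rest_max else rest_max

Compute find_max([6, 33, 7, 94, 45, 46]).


find_max([6, 33, 7, 94, 45, 46]): compare 6 with find_max([33, 7, 94, 45, 46])
find_max([33, 7, 94, 45, 46]): compare 33 with find_max([7, 94, 45, 46])
find_max([7, 94, 45, 46]): compare 7 with find_max([94, 45, 46])
find_max([94, 45, 46]): compare 94 with find_max([45, 46])
find_max([45, 46]): compare 45 with find_max([46])
find_max([46]) = 46  (base case)
Compare 45 with 46 -> 46
Compare 94 with 46 -> 94
Compare 7 with 94 -> 94
Compare 33 with 94 -> 94
Compare 6 with 94 -> 94

94


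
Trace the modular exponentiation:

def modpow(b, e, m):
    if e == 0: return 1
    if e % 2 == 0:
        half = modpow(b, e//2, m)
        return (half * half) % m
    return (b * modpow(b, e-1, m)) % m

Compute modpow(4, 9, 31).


modpow(4, 9, 31): e is odd, compute modpow(4, 8, 31)
  modpow(4, 8, 31): e is even, compute modpow(4, 4, 31)
    modpow(4, 4, 31): e is even, compute modpow(4, 2, 31)
      modpow(4, 2, 31): e is even, compute modpow(4, 1, 31)
        modpow(4, 1, 31): e is odd, compute modpow(4, 0, 31)
          modpow(4, 0, 31) = 1
        (4 * 1) % 31 = 4
      half=4, (4*4) % 31 = 16
    half=16, (16*16) % 31 = 8
  half=8, (8*8) % 31 = 2
(4 * 2) % 31 = 8

8


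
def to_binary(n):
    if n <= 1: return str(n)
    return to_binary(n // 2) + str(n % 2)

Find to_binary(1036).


to_binary(1036) = to_binary(518) + '0'
to_binary(518) = to_binary(259) + '0'
to_binary(259) = to_binary(129) + '1'
to_binary(129) = to_binary(64) + '1'
to_binary(64) = to_binary(32) + '0'
to_binary(32) = to_binary(16) + '0'
to_binary(16) = to_binary(8) + '0'
to_binary(8) = to_binary(4) + '0'
to_binary(4) = to_binary(2) + '0'
to_binary(2) = to_binary(1) + '0'
to_binary(1) = '1'  (base case)
Concatenating: '1' + '0' + '0' + '0' + '0' + '0' + '0' + '1' + '1' + '0' + '0' = '10000001100'

10000001100


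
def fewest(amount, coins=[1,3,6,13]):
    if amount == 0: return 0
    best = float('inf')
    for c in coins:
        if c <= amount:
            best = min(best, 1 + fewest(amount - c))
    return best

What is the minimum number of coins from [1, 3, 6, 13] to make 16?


Building up with DP:
fewest(0) = 0
fewest(1) = min(1+fewest(0)=1+0=1) = 1
fewest(2) = min(1+fewest(1)=1+1=2) = 2
fewest(3) = min(1+fewest(2)=1+2=3, 1+fewest(0)=1+0=1) = 1
fewest(4) = min(1+fewest(3)=1+1=2, 1+fewest(1)=1+1=2) = 2
fewest(5) = min(1+fewest(4)=1+2=3, 1+fewest(2)=1+2=3) = 3
fewest(6) = min(1+fewest(5)=1+3=4, 1+fewest(3)=1+1=2, 1+fewest(0)=1+0=1) = 1
fewest(7) = min(1+fewest(6)=1+1=2, 1+fewest(4)=1+2=3, 1+fewest(1)=1+1=2) = 2
fewest(8) = min(1+fewest(7)=1+2=3, 1+fewest(5)=1+3=4, 1+fewest(2)=1+2=3) = 3
fewest(9) = min(1+fewest(8)=1+3=4, 1+fewest(6)=1+1=2, 1+fewest(3)=1+1=2) = 2
fewest(10) = min(1+fewest(9)=1+2=3, 1+fewest(7)=1+2=3, 1+fewest(4)=1+2=3) = 3
fewest(11) = min(1+fewest(10)=1+3=4, 1+fewest(8)=1+3=4, 1+fewest(5)=1+3=4) = 4
fewest(12) = min(1+fewest(11)=1+4=5, 1+fewest(9)=1+2=3, 1+fewest(6)=1+1=2) = 2
fewest(13) = min(1+fewest(12)=1+2=3, 1+fewest(10)=1+3=4, 1+fewest(7)=1+2=3, 1+fewest(0)=1+0=1) = 1
fewest(14) = min(1+fewest(13)=1+1=2, 1+fewest(11)=1+4=5, 1+fewest(8)=1+3=4, 1+fewest(1)=1+1=2) = 2
fewest(15) = min(1+fewest(14)=1+2=3, 1+fewest(12)=1+2=3, 1+fewest(9)=1+2=3, 1+fewest(2)=1+2=3) = 3
fewest(16) = min(1+fewest(15)=1+3=4, 1+fewest(13)=1+1=2, 1+fewest(10)=1+3=4, 1+fewest(3)=1+1=2) = 2

2


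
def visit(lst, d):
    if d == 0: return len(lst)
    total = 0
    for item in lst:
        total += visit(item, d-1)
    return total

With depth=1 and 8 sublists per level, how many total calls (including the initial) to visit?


At depth 0 (root): 1 call
At depth 1: each of 1 parents calls visit on 8 children = 8 calls
Total: 1 + 8 = 9

9


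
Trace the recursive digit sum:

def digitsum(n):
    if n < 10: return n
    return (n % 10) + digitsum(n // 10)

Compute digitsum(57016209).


digitsum(57016209) = 9 + digitsum(5701620)
digitsum(5701620) = 0 + digitsum(570162)
digitsum(570162) = 2 + digitsum(57016)
digitsum(57016) = 6 + digitsum(5701)
digitsum(5701) = 1 + digitsum(570)
digitsum(570) = 0 + digitsum(57)
digitsum(57) = 7 + digitsum(5)
digitsum(5) = 5  (base case)
Total: 9 + 0 + 2 + 6 + 1 + 0 + 7 + 5 = 30

30


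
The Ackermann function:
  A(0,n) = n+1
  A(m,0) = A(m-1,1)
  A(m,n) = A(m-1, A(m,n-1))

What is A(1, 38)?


A(1, 38) = A(0, A(1, 37))
  A(1, 37) = A(0, A(1, 36))
    A(1, 36) = A(0, A(1, 35))
      A(1, 35) = A(0, A(1, 34))
        A(1, 34) = A(0, A(1, 33))
          A(1, 33) = A(0, A(1, 32))
          A(1, 32) = A(0, A(1, 31))
          A(1, 31) = A(0, A(1, 30))
          A(1, 30) = A(0, A(1, 29))
          A(1, 29) = A(0, A(1, 28))
          A(1, 28) = A(0, A(1, 27))
          A(1, 27) = A(0, A(1, 26))
          A(1, 26) = A(0, A(1, 25))
          A(1, 25) = A(0, A(1, 24))
          A(1, 24) = A(0, A(1, 23))
          A(1, 23) = A(0, A(1, 22))
          A(1, 22) = A(0, A(1, 21))
          A(1, 21) = A(0, A(1, 20))
          A(1, 20) = A(0, A(1, 19))
          A(1, 19) = A(0, A(1, 18))
          A(1, 18) = A(0, A(1, 17))
          A(1, 17) = A(0, A(1, 16))
          A(1, 16) = A(0, A(1, 15))
          A(1, 15) = A(0, A(1, 14))
          A(1, 14) = A(0, A(1, 13))
... (trace truncated)
Result: A(1, 38) = 40

40


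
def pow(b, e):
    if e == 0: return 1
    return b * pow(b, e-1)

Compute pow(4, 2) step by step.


pow(4, 2)
= 4 * pow(4, 1)
= 4 * 4 * pow(4, 0)
= 4 * 4 * 1
= 16

16


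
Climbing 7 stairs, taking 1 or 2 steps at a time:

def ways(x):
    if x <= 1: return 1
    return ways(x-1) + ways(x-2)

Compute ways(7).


Building up from base cases:
ways(0) = 1
ways(1) = 1
ways(2) = ways(1) + ways(0) = 1 + 1 = 2
ways(3) = ways(2) + ways(1) = 2 + 1 = 3
ways(4) = ways(3) + ways(2) = 3 + 2 = 5
ways(5) = ways(4) + ways(3) = 5 + 3 = 8
ways(6) = ways(5) + ways(4) = 8 + 5 = 13
ways(7) = ways(6) + ways(5) = 13 + 8 = 21

21


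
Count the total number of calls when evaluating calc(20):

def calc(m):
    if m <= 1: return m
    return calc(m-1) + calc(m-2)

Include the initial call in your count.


Let C(n) = total calls for calc(n)
C(0) = 1, C(1) = 1
C(2) = 1 + C(1) + C(0) = 1 + 1 + 1 = 3
C(3) = 1 + C(2) + C(1) = 1 + 3 + 1 = 5
C(4) = 1 + C(3) + C(2) = 1 + 5 + 3 = 9
C(5) = 1 + C(4) + C(3) = 1 + 9 + 5 = 15
C(6) = 1 + C(5) + C(4) = 1 + 15 + 9 = 25
C(7) = 1 + C(6) + C(5) = 1 + 25 + 15 = 41
C(8) = 1 + C(7) + C(6) = 1 + 41 + 25 = 67
C(9) = 1 + C(8) + C(7) = 1 + 67 + 41 = 109
C(10) = 1 + C(9) + C(8) = 1 + 109 + 67 = 177
C(11) = 1 + C(10) + C(9) = 1 + 177 + 109 = 287
C(12) = 1 + C(11) + C(10) = 1 + 287 + 177 = 465
C(13) = 1 + C(12) + C(11) = 1 + 465 + 287 = 753
C(14) = 1 + C(13) + C(12) = 1 + 753 + 465 = 1219
C(15) = 1 + C(14) + C(13) = 1 + 1219 + 753 = 1973
C(16) = 1 + C(15) + C(14) = 1 + 1973 + 1219 = 3193
C(17) = 1 + C(16) + C(15) = 1 + 3193 + 1973 = 5167
C(18) = 1 + C(17) + C(16) = 1 + 5167 + 3193 = 8361
C(19) = 1 + C(18) + C(17) = 1 + 8361 + 5167 = 13529
C(20) = 1 + C(19) + C(18) = 1 + 13529 + 8361 = 21891

21891


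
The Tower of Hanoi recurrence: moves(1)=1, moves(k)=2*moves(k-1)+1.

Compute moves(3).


moves(3) = 2 * moves(2) + 1
moves(2) = 2 * moves(1) + 1
moves(1) = 1  (base case)
moves(2) = 2 * 1 + 1 = 3
moves(3) = 2 * 3 + 1 = 7

7


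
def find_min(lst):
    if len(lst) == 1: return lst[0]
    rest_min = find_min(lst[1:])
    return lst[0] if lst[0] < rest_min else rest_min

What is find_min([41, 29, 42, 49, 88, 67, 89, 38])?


find_min([41, 29, 42, 49, 88, 67, 89, 38]): compare 41 with find_min([29, 42, 49, 88, 67, 89, 38])
find_min([29, 42, 49, 88, 67, 89, 38]): compare 29 with find_min([42, 49, 88, 67, 89, 38])
find_min([42, 49, 88, 67, 89, 38]): compare 42 with find_min([49, 88, 67, 89, 38])
find_min([49, 88, 67, 89, 38]): compare 49 with find_min([88, 67, 89, 38])
find_min([88, 67, 89, 38]): compare 88 with find_min([67, 89, 38])
find_min([67, 89, 38]): compare 67 with find_min([89, 38])
find_min([89, 38]): compare 89 with find_min([38])
find_min([38]) = 38  (base case)
Compare 89 with 38 -> 38
Compare 67 with 38 -> 38
Compare 88 with 38 -> 38
Compare 49 with 38 -> 38
Compare 42 with 38 -> 38
Compare 29 with 38 -> 29
Compare 41 with 29 -> 29

29


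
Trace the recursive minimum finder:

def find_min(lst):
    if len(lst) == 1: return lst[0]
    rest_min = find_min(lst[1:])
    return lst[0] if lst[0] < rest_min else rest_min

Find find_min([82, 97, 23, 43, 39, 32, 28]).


find_min([82, 97, 23, 43, 39, 32, 28]): compare 82 with find_min([97, 23, 43, 39, 32, 28])
find_min([97, 23, 43, 39, 32, 28]): compare 97 with find_min([23, 43, 39, 32, 28])
find_min([23, 43, 39, 32, 28]): compare 23 with find_min([43, 39, 32, 28])
find_min([43, 39, 32, 28]): compare 43 with find_min([39, 32, 28])
find_min([39, 32, 28]): compare 39 with find_min([32, 28])
find_min([32, 28]): compare 32 with find_min([28])
find_min([28]) = 28  (base case)
Compare 32 with 28 -> 28
Compare 39 with 28 -> 28
Compare 43 with 28 -> 28
Compare 23 with 28 -> 23
Compare 97 with 23 -> 23
Compare 82 with 23 -> 23

23


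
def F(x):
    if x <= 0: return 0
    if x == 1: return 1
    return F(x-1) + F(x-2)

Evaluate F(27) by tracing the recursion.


Computing F(27) bottom-up:
F(0) = 0
F(1) = 1
F(2) = F(1) + F(0) = 1 + 0 = 1
F(3) = F(2) + F(1) = 1 + 1 = 2
F(4) = F(3) + F(2) = 2 + 1 = 3
F(5) = F(4) + F(3) = 3 + 2 = 5
F(6) = F(5) + F(4) = 5 + 3 = 8
F(7) = F(6) + F(5) = 8 + 5 = 13
F(8) = F(7) + F(6) = 13 + 8 = 21
F(9) = F(8) + F(7) = 21 + 13 = 34
F(10) = F(9) + F(8) = 34 + 21 = 55
F(11) = F(10) + F(9) = 55 + 34 = 89
F(12) = F(11) + F(10) = 89 + 55 = 144
F(13) = F(12) + F(11) = 144 + 89 = 233
F(14) = F(13) + F(12) = 233 + 144 = 377
F(15) = F(14) + F(13) = 377 + 233 = 610
F(16) = F(15) + F(14) = 610 + 377 = 987
F(17) = F(16) + F(15) = 987 + 610 = 1597
F(18) = F(17) + F(16) = 1597 + 987 = 2584
F(19) = F(18) + F(17) = 2584 + 1597 = 4181
F(20) = F(19) + F(18) = 4181 + 2584 = 6765
F(21) = F(20) + F(19) = 6765 + 4181 = 10946
F(22) = F(21) + F(20) = 10946 + 6765 = 17711
F(23) = F(22) + F(21) = 17711 + 10946 = 28657
F(24) = F(23) + F(22) = 28657 + 17711 = 46368
F(25) = F(24) + F(23) = 46368 + 28657 = 75025
F(26) = F(25) + F(24) = 75025 + 46368 = 121393
F(27) = F(26) + F(25) = 121393 + 75025 = 196418

196418


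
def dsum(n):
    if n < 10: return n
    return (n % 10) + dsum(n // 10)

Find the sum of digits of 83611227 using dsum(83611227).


dsum(83611227) = 7 + dsum(8361122)
dsum(8361122) = 2 + dsum(836112)
dsum(836112) = 2 + dsum(83611)
dsum(83611) = 1 + dsum(8361)
dsum(8361) = 1 + dsum(836)
dsum(836) = 6 + dsum(83)
dsum(83) = 3 + dsum(8)
dsum(8) = 8  (base case)
Total: 7 + 2 + 2 + 1 + 1 + 6 + 3 + 8 = 30

30


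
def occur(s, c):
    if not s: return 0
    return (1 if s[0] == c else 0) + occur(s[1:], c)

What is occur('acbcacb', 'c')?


s[0]='a' != 'c' -> 0
s[0]='c' == 'c' -> 1
s[0]='b' != 'c' -> 0
s[0]='c' == 'c' -> 1
s[0]='a' != 'c' -> 0
s[0]='c' == 'c' -> 1
s[0]='b' != 'c' -> 0
Sum: 0 + 1 + 0 + 1 + 0 + 1 + 0 = 3

3


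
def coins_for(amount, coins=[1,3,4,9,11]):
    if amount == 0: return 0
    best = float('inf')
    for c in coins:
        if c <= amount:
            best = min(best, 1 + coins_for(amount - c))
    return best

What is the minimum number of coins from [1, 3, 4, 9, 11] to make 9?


Building up with DP:
coins_for(0) = 0
coins_for(1) = min(1+coins_for(0)=1+0=1) = 1
coins_for(2) = min(1+coins_for(1)=1+1=2) = 2
coins_for(3) = min(1+coins_for(2)=1+2=3, 1+coins_for(0)=1+0=1) = 1
coins_for(4) = min(1+coins_for(3)=1+1=2, 1+coins_for(1)=1+1=2, 1+coins_for(0)=1+0=1) = 1
coins_for(5) = min(1+coins_for(4)=1+1=2, 1+coins_for(2)=1+2=3, 1+coins_for(1)=1+1=2) = 2
coins_for(6) = min(1+coins_for(5)=1+2=3, 1+coins_for(3)=1+1=2, 1+coins_for(2)=1+2=3) = 2
coins_for(7) = min(1+coins_for(6)=1+2=3, 1+coins_for(4)=1+1=2, 1+coins_for(3)=1+1=2) = 2
coins_for(8) = min(1+coins_for(7)=1+2=3, 1+coins_for(5)=1+2=3, 1+coins_for(4)=1+1=2) = 2
coins_for(9) = min(1+coins_for(8)=1+2=3, 1+coins_for(6)=1+2=3, 1+coins_for(5)=1+2=3, 1+coins_for(0)=1+0=1) = 1

1


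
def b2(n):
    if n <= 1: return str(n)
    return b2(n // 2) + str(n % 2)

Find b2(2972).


b2(2972) = b2(1486) + '0'
b2(1486) = b2(743) + '0'
b2(743) = b2(371) + '1'
b2(371) = b2(185) + '1'
b2(185) = b2(92) + '1'
b2(92) = b2(46) + '0'
b2(46) = b2(23) + '0'
b2(23) = b2(11) + '1'
b2(11) = b2(5) + '1'
b2(5) = b2(2) + '1'
b2(2) = b2(1) + '0'
b2(1) = '1'  (base case)
Concatenating: '1' + '0' + '1' + '1' + '1' + '0' + '0' + '1' + '1' + '1' + '0' + '0' = '101110011100'

101110011100


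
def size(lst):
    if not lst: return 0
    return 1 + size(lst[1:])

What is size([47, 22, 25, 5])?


size([47, 22, 25, 5]) = 1 + size([22, 25, 5])
size([22, 25, 5]) = 1 + size([25, 5])
size([25, 5]) = 1 + size([5])
size([5]) = 1 + size([])
size([]) = 0  (base case)
Unwinding: 1 + 1 + 1 + 1 + 0 = 4

4


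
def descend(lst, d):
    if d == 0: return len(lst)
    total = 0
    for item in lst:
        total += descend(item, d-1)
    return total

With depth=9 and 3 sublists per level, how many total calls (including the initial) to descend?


At depth 0 (root): 1 call
At depth 1: each of 1 parents calls descend on 3 children = 3 calls
At depth 2: each of 3 parents calls descend on 3 children = 9 calls
At depth 3: each of 9 parents calls descend on 3 children = 27 calls
At depth 4: each of 27 parents calls descend on 3 children = 81 calls
At depth 5: each of 81 parents calls descend on 3 children = 243 calls
At depth 6: each of 243 parents calls descend on 3 children = 729 calls
At depth 7: each of 729 parents calls descend on 3 children = 2187 calls
At depth 8: each of 2187 parents calls descend on 3 children = 6561 calls
At depth 9: each of 6561 parents calls descend on 3 children = 19683 calls
Total: 1 + 3 + 9 + 27 + 81 + 243 + 729 + 2187 + 6561 + 19683 = 29524

29524


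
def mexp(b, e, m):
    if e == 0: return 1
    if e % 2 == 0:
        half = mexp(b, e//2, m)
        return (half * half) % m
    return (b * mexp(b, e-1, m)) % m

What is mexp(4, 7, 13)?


mexp(4, 7, 13): e is odd, compute mexp(4, 6, 13)
  mexp(4, 6, 13): e is even, compute mexp(4, 3, 13)
    mexp(4, 3, 13): e is odd, compute mexp(4, 2, 13)
      mexp(4, 2, 13): e is even, compute mexp(4, 1, 13)
        mexp(4, 1, 13): e is odd, compute mexp(4, 0, 13)
          mexp(4, 0, 13) = 1
        (4 * 1) % 13 = 4
      half=4, (4*4) % 13 = 3
    (4 * 3) % 13 = 12
  half=12, (12*12) % 13 = 1
(4 * 1) % 13 = 4

4


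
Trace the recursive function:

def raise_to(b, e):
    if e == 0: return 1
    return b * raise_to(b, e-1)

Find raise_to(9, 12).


raise_to(9, 12)
= 9 * raise_to(9, 11)
= 9 * 9 * raise_to(9, 10)
= 9 * 9 * 9 * raise_to(9, 9)
= 9 * 9 * 9 * 9 * raise_to(9, 8)
= 9 * 9 * 9 * 9 * 9 * raise_to(9, 7)
= 9 * 9 * 9 * 9 * 9 * 9 * raise_to(9, 6)
= 9 * 9 * 9 * 9 * 9 * 9 * 9 * raise_to(9, 5)
= 9 * 9 * 9 * 9 * 9 * 9 * 9 * 9 * raise_to(9, 4)
= 9 * 9 * 9 * 9 * 9 * 9 * 9 * 9 * 9 * raise_to(9, 3)
= 9 * 9 * 9 * 9 * 9 * 9 * 9 * 9 * 9 * 9 * raise_to(9, 2)
= 9 * 9 * 9 * 9 * 9 * 9 * 9 * 9 * 9 * 9 * 9 * raise_to(9, 1)
= 9 * 9 * 9 * 9 * 9 * 9 * 9 * 9 * 9 * 9 * 9 * 9 * raise_to(9, 0)
= 9 * 9 * 9 * 9 * 9 * 9 * 9 * 9 * 9 * 9 * 9 * 9 * 1
= 282429536481

282429536481


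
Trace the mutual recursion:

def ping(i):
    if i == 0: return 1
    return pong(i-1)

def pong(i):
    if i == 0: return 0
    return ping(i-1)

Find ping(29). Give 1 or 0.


ping(29) = pong(28)
pong(28) = ping(27)
ping(27) = pong(26)
pong(26) = ping(25)
ping(25) = pong(24)
pong(24) = ping(23)
ping(23) = pong(22)
pong(22) = ping(21)
ping(21) = pong(20)
pong(20) = ping(19)
ping(19) = pong(18)
pong(18) = ping(17)
ping(17) = pong(16)
pong(16) = ping(15)
ping(15) = pong(14)
pong(14) = ping(13)
ping(13) = pong(12)
pong(12) = ping(11)
ping(11) = pong(10)
pong(10) = ping(9)
ping(9) = pong(8)
pong(8) = ping(7)
ping(7) = pong(6)
pong(6) = ping(5)
ping(5) = pong(4)
pong(4) = ping(3)
ping(3) = pong(2)
pong(2) = ping(1)
ping(1) = pong(0)
pong(0) = 0  (base case)
Result: 0

0


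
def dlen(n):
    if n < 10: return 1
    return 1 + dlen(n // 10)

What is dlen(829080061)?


dlen(829080061) = 1 + dlen(82908006)
dlen(82908006) = 1 + dlen(8290800)
dlen(8290800) = 1 + dlen(829080)
dlen(829080) = 1 + dlen(82908)
dlen(82908) = 1 + dlen(8290)
dlen(8290) = 1 + dlen(829)
dlen(829) = 1 + dlen(82)
dlen(82) = 1 + dlen(8)
dlen(8) = 1  (base case: 8 < 10)
Unwinding: 1 + 1 + 1 + 1 + 1 + 1 + 1 + 1 + 1 = 9

9


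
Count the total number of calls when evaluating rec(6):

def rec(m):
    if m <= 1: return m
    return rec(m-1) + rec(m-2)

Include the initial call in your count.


Let C(n) = total calls for rec(n)
C(0) = 1, C(1) = 1
C(2) = 1 + C(1) + C(0) = 1 + 1 + 1 = 3
C(3) = 1 + C(2) + C(1) = 1 + 3 + 1 = 5
C(4) = 1 + C(3) + C(2) = 1 + 5 + 3 = 9
C(5) = 1 + C(4) + C(3) = 1 + 9 + 5 = 15
C(6) = 1 + C(5) + C(4) = 1 + 15 + 9 = 25

25


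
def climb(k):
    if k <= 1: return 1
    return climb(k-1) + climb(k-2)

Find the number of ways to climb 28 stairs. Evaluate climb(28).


Building up from base cases:
climb(0) = 1
climb(1) = 1
climb(2) = climb(1) + climb(0) = 1 + 1 = 2
climb(3) = climb(2) + climb(1) = 2 + 1 = 3
climb(4) = climb(3) + climb(2) = 3 + 2 = 5
climb(5) = climb(4) + climb(3) = 5 + 3 = 8
climb(6) = climb(5) + climb(4) = 8 + 5 = 13
climb(7) = climb(6) + climb(5) = 13 + 8 = 21
climb(8) = climb(7) + climb(6) = 21 + 13 = 34
climb(9) = climb(8) + climb(7) = 34 + 21 = 55
climb(10) = climb(9) + climb(8) = 55 + 34 = 89
climb(11) = climb(10) + climb(9) = 89 + 55 = 144
climb(12) = climb(11) + climb(10) = 144 + 89 = 233
climb(13) = climb(12) + climb(11) = 233 + 144 = 377
climb(14) = climb(13) + climb(12) = 377 + 233 = 610
climb(15) = climb(14) + climb(13) = 610 + 377 = 987
climb(16) = climb(15) + climb(14) = 987 + 610 = 1597
climb(17) = climb(16) + climb(15) = 1597 + 987 = 2584
climb(18) = climb(17) + climb(16) = 2584 + 1597 = 4181
climb(19) = climb(18) + climb(17) = 4181 + 2584 = 6765
climb(20) = climb(19) + climb(18) = 6765 + 4181 = 10946
climb(21) = climb(20) + climb(19) = 10946 + 6765 = 17711
climb(22) = climb(21) + climb(20) = 17711 + 10946 = 28657
climb(23) = climb(22) + climb(21) = 28657 + 17711 = 46368
climb(24) = climb(23) + climb(22) = 46368 + 28657 = 75025
climb(25) = climb(24) + climb(23) = 75025 + 46368 = 121393
climb(26) = climb(25) + climb(24) = 121393 + 75025 = 196418
climb(27) = climb(26) + climb(25) = 196418 + 121393 = 317811
climb(28) = climb(27) + climb(26) = 317811 + 196418 = 514229

514229


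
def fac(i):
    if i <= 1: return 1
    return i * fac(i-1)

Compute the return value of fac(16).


fac(16)
= 16 * fac(15)
= 16 * 15 * fac(14)
= 16 * 15 * 14 * fac(13)
= 16 * 15 * 14 * 13 * fac(12)
= 16 * 15 * 14 * 13 * 12 * fac(11)
= 16 * 15 * 14 * 13 * 12 * 11 * fac(10)
= 16 * 15 * 14 * 13 * 12 * 11 * 10 * fac(9)
= 16 * 15 * 14 * 13 * 12 * 11 * 10 * 9 * fac(8)
= 16 * 15 * 14 * 13 * 12 * 11 * 10 * 9 * 8 * fac(7)
= 16 * 15 * 14 * 13 * 12 * 11 * 10 * 9 * 8 * 7 * fac(6)
= 16 * 15 * 14 * 13 * 12 * 11 * 10 * 9 * 8 * 7 * 6 * fac(5)
= 16 * 15 * 14 * 13 * 12 * 11 * 10 * 9 * 8 * 7 * 6 * 5 * fac(4)
= 16 * 15 * 14 * 13 * 12 * 11 * 10 * 9 * 8 * 7 * 6 * 5 * 4 * fac(3)
= 16 * 15 * 14 * 13 * 12 * 11 * 10 * 9 * 8 * 7 * 6 * 5 * 4 * 3 * fac(2)
= 16 * 15 * 14 * 13 * 12 * 11 * 10 * 9 * 8 * 7 * 6 * 5 * 4 * 3 * 2 * fac(1)
= 16 * 15 * 14 * 13 * 12 * 11 * 10 * 9 * 8 * 7 * 6 * 5 * 4 * 3 * 2 * 1
= 20922789888000

20922789888000


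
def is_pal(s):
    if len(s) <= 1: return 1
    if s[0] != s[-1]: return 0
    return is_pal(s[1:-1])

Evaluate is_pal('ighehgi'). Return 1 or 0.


is_pal('ighehgi'): s[0]='i' == s[-1]='i' -> check is_pal('ghehg')
is_pal('ghehg'): s[0]='g' == s[-1]='g' -> check is_pal('heh')
is_pal('heh'): s[0]='h' == s[-1]='h' -> check is_pal('e')
is_pal('e'): len <= 1 -> return 1  (base case)
Result: 1 (palindrome)

1


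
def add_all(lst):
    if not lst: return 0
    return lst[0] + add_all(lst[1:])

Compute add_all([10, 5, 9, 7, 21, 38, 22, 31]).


add_all([10, 5, 9, 7, 21, 38, 22, 31]) = 10 + add_all([5, 9, 7, 21, 38, 22, 31])
add_all([5, 9, 7, 21, 38, 22, 31]) = 5 + add_all([9, 7, 21, 38, 22, 31])
add_all([9, 7, 21, 38, 22, 31]) = 9 + add_all([7, 21, 38, 22, 31])
add_all([7, 21, 38, 22, 31]) = 7 + add_all([21, 38, 22, 31])
add_all([21, 38, 22, 31]) = 21 + add_all([38, 22, 31])
add_all([38, 22, 31]) = 38 + add_all([22, 31])
add_all([22, 31]) = 22 + add_all([31])
add_all([31]) = 31 + add_all([])
add_all([]) = 0  (base case)
Total: 10 + 5 + 9 + 7 + 21 + 38 + 22 + 31 + 0 = 143

143


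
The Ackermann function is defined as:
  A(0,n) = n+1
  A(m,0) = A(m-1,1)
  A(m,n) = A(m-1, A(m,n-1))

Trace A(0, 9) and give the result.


A(0, 9) = 10
Result: A(0, 9) = 10

10


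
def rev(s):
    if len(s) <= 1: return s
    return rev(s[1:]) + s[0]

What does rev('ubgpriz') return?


rev('ubgpriz') = rev('bgpriz') + 'u'
rev('bgpriz') = rev('gpriz') + 'b'
rev('gpriz') = rev('priz') + 'g'
rev('priz') = rev('riz') + 'p'
rev('riz') = rev('iz') + 'r'
rev('iz') = rev('z') + 'i'
rev('z') = 'z'  (base case)
Concatenating: 'z' + 'i' + 'r' + 'p' + 'g' + 'b' + 'u' = 'zirpgbu'

zirpgbu


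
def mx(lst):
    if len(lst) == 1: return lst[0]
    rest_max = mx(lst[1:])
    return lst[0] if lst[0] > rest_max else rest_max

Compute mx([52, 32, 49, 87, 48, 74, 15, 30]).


mx([52, 32, 49, 87, 48, 74, 15, 30]): compare 52 with mx([32, 49, 87, 48, 74, 15, 30])
mx([32, 49, 87, 48, 74, 15, 30]): compare 32 with mx([49, 87, 48, 74, 15, 30])
mx([49, 87, 48, 74, 15, 30]): compare 49 with mx([87, 48, 74, 15, 30])
mx([87, 48, 74, 15, 30]): compare 87 with mx([48, 74, 15, 30])
mx([48, 74, 15, 30]): compare 48 with mx([74, 15, 30])
mx([74, 15, 30]): compare 74 with mx([15, 30])
mx([15, 30]): compare 15 with mx([30])
mx([30]) = 30  (base case)
Compare 15 with 30 -> 30
Compare 74 with 30 -> 74
Compare 48 with 74 -> 74
Compare 87 with 74 -> 87
Compare 49 with 87 -> 87
Compare 32 with 87 -> 87
Compare 52 with 87 -> 87

87


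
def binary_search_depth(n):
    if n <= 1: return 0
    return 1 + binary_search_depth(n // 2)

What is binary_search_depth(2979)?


2979 / 2 = 1489
1489 / 2 = 744
744 / 2 = 372
372 / 2 = 186
186 / 2 = 93
93 / 2 = 46
46 / 2 = 23
23 / 2 = 11
11 / 2 = 5
5 / 2 = 2
2 / 2 = 1
Reached 1 after 11 halvings

11


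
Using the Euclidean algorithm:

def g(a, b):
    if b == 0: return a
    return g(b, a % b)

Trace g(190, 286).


g(190, 286) = g(286, 190)
g(286, 190) = g(190, 96)
g(190, 96) = g(96, 94)
g(96, 94) = g(94, 2)
g(94, 2) = g(2, 0)
g(2, 0) = 2  (base case)

2


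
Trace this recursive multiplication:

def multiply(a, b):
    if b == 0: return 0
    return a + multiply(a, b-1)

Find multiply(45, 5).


multiply(45, 5) = 45 + multiply(45, 4)
multiply(45, 4) = 45 + multiply(45, 3)
multiply(45, 3) = 45 + multiply(45, 2)
multiply(45, 2) = 45 + multiply(45, 1)
multiply(45, 1) = 45 + multiply(45, 0)
multiply(45, 0) = 0  (base case)
Total: 45 + 45 + 45 + 45 + 45 + 0 = 225

225
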